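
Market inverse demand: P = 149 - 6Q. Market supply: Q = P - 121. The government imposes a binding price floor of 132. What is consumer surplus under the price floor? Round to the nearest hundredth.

Rewriting supply in inverse form: P = 121 + Q.
Without the control, 149 - 6Q = 121 + Q so Q* = 4 and P* = 125.
At the floor price 132, quantity demanded is (149 - 132)/6 = 2.8333; demand is the short side, so Q = 2.8333 trades at P = 132.
CS is the triangle under demand above 132: (1/2)(2.8333)(149 - 132) = 24.0833.

24.08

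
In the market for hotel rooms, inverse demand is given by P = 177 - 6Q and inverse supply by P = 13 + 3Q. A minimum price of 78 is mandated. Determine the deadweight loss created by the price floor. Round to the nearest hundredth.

Free-market equilibrium: 177 - 6Q = 13 + 3Q gives Q* = 18.2222, P* = 67.6667.
At the floor price 78, quantity demanded is (177 - 78)/6 = 16.5; demand is the short side, so Q = 16.5 trades at P = 78.
The lost-trades triangle has base Q* - 16.5 = 1.7222 and height equal to the gap between the curves at Q = 16.5, which is 78 - 62.5 = 15.5. DWL = (1/2)(1.7222)(15.5) = 13.3472.

13.35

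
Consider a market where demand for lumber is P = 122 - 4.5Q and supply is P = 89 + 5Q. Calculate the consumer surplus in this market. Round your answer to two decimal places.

Setting demand equal to supply, 33 = 9.5Q, so Q* = 3.4737 and P* = 106.3684.
Consumer surplus is the triangle under demand above P*: (1/2)(3.4737)(122 - 106.3684) = (1/2)(3.4737)(15.6316) = 27.1496.

27.15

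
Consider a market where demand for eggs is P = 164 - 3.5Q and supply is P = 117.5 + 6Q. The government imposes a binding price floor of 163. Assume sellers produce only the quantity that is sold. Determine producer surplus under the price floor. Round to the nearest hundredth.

12.76

Without the control, 164 - 3.5Q = 117.5 + 6Q so Q* = 4.8947 and P* = 146.8684.
At the floor price 163, quantity demanded is (164 - 163)/3.5 = 0.2857; demand is the short side, so Q = 0.2857 trades at P = 163.
The supply price at Q = 0.2857 is 119.2143. PS is the trapezoid between 163 and supply over [0, 0.2857]: (1/2)[(163 - 117.5) + (163 - 119.2143)](0.2857) = 12.7551.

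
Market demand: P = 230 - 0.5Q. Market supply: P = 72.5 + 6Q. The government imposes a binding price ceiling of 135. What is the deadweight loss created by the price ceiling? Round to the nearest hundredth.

620.20

Without the control, 230 - 0.5Q = 72.5 + 6Q so Q* = 24.2308 and P* = 217.8846.
At the ceiling price 135, quantity supplied is (135 - 72.5)/6 = 10.4167; supply is the short side, so Q = 10.4167 trades at P = 135.
At Q = 10.4167 the demand price is 224.7917 and the supply price is 135. Deadweight loss is the triangle between the curves from 10.4167 to 24.2308: (1/2)(224.7917 - 135)(24.2308 - 10.4167) = 620.1956.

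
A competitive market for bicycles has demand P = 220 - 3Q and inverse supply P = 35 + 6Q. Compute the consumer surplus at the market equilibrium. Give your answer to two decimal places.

633.80

Setting demand equal to supply, 185 = 9Q, so Q* = 20.5556 and P* = 158.3333.
CS is the area between the demand curve and P* from 0 to Q*: (1/2)(20.5556)(61.6667) = 633.7963.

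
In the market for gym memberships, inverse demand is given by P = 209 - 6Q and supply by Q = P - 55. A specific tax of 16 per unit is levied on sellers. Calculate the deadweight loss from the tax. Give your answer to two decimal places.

Rewriting supply in inverse form: P = 55 + Q.
Pre-tax equilibrium: 209 - 6Q = 55 + Q gives Q* = 22, P* = 77.
With the tax, sellers need 16 more per unit: 209 - 6Q = 55 + Q + 16, so Q_t = 19.7143. Buyers pay P_b = 90.7143; sellers receive P_s = P_b - 16 = 74.7143.
The welfare triangle lost has base Q* - Q_t = 2.2857 and height t = 16, so DWL = (1/2)(2.2857)(16) = 18.2857.

18.29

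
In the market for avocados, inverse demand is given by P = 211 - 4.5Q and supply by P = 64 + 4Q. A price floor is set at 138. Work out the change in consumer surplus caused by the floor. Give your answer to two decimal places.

-80.83

Free-market equilibrium: 211 - 4.5Q = 64 + 4Q gives Q* = 17.2941, P* = 133.1765.
At P = 138, buyers demand (211 - 138)/4.5 = 16.2222 while sellers would supply more, so the quantity traded is 16.2222 at price 138.
CS goes from (1/2)(17.2941)(77.8235) = 672.9446 to 592.1111 (computed as (211 - 138)(16.2222) - (1/2)(4.5)(16.2222)^2), a change of -80.8335.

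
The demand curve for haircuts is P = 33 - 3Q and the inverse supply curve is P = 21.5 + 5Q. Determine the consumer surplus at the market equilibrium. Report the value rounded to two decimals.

3.10

Setting demand equal to supply, 11.5 = 8Q, so Q* = 1.4375 and P* = 28.6875.
CS is the area between the demand curve and P* from 0 to Q*: (1/2)(1.4375)(4.3125) = 3.0996.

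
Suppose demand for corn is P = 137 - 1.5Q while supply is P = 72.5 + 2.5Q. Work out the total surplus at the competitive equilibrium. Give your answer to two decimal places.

520.03

Equilibrium: 137 - 1.5Q = 72.5 + 2.5Q, so Q* = 16.125 and P* = 112.8125.
CS = (1/2)(16.125)(24.1875) = 195.0117 and PS = (1/2)(16.125)(40.3125) = 325.0195, so total surplus = 520.0312.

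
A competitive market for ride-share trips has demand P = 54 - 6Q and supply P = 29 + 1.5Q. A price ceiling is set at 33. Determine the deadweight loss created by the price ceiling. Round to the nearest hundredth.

1.67

Free-market equilibrium: 54 - 6Q = 29 + 1.5Q gives Q* = 3.3333, P* = 34.
At P = 33, sellers supply (33 - 29)/1.5 = 2.6667 while buyers want more, so the quantity traded is 2.6667 at price 33.
The lost-trades triangle has base Q* - 2.6667 = 0.6667 and height equal to the gap between the curves at Q = 2.6667, which is 38 - 33 = 5. DWL = (1/2)(0.6667)(5) = 1.6667.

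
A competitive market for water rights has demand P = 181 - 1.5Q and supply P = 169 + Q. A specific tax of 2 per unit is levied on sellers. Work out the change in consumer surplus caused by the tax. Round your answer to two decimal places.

-5.28

Pre-tax equilibrium: 181 - 1.5Q = 169 + Q gives Q* = 4.8, P* = 173.8.
A tax on sellers shifts supply up by 2: 181 - 1.5Q = 169 + Q + 2, so Q_t = 4. Buyers pay P_b = 175; sellers receive P_s = P_b - 2 = 173.
CS falls from (1/2)(4.8)(7.2) = 17.28 to (1/2)(4)(6) = 12, a change of -5.28.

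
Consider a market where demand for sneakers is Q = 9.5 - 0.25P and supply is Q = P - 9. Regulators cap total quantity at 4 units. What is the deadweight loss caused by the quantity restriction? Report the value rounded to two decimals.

Rewriting demand in inverse form: P = 38 - 4Q.
Rewriting supply in inverse form: P = 9 + Q.
Unrestricted equilibrium: Q* = (38 - 9)/(4 + 1) = 5.8.
At Q = 4 the demand price is 38 - 4(4) = 22 and the supply price is 9 + (4) = 13.
DWL = (1/2)(gap between curves at 4) x (Q* - 4) = (1/2)(9)(1.8) = 8.1.

8.10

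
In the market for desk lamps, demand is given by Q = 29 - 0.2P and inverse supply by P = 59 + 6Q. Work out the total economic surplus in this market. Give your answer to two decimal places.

336.18

Rewriting demand in inverse form: P = 145 - 5Q.
Setting demand equal to supply, 86 = 11Q, so Q* = 7.8182 and P* = 105.9091.
Total surplus is the full triangle between the curves from 0 to Q*: (1/2)(7.8182)(145 - 59) = 336.1818.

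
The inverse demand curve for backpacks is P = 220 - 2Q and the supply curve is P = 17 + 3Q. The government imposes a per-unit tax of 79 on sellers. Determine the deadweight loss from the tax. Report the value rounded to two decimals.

Pre-tax equilibrium: 220 - 2Q = 17 + 3Q gives Q* = 40.6, P* = 138.8.
With the tax, sellers need 79 more per unit: 220 - 2Q = 17 + 3Q + 79, so Q_t = 24.8. Buyers pay P_b = 170.4; sellers receive P_s = P_b - 79 = 91.4.
The welfare triangle lost has base Q* - Q_t = 15.8 and height t = 79, so DWL = (1/2)(15.8)(79) = 624.1.

624.10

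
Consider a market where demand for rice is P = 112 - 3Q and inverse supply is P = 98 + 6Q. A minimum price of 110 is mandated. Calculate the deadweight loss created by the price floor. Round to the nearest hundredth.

Without the control, 112 - 3Q = 98 + 6Q so Q* = 1.5556 and P* = 107.3333.
At the floor price 110, quantity demanded is (112 - 110)/3 = 0.6667; demand is the short side, so Q = 0.6667 trades at P = 110.
At Q = 0.6667 the demand price is 110 and the supply price is 102. Deadweight loss is the triangle between the curves from 0.6667 to 1.5556: (1/2)(110 - 102)(1.5556 - 0.6667) = 3.5556.

3.56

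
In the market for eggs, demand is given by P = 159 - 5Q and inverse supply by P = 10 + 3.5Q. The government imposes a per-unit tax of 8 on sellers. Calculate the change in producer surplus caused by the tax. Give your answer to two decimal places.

-56.19

Pre-tax equilibrium: 159 - 5Q = 10 + 3.5Q gives Q* = 17.5294, P* = 71.3529.
With the tax, sellers need 8 more per unit: 159 - 5Q = 10 + 3.5Q + 8, so Q_t = 16.5882. Buyers pay P_b = 76.0588; sellers receive P_s = P_b - 8 = 68.0588.
PS falls from (1/2)(17.5294)(61.3529) = 537.7405 to (1/2)(16.5882)(58.0588) = 481.5467, a change of -56.1938.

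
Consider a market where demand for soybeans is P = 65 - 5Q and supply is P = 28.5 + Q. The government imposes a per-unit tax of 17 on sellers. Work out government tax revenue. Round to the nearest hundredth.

55.25

Pre-tax equilibrium: 65 - 5Q = 28.5 + Q gives Q* = 6.0833, P* = 34.5833.
A tax on sellers shifts supply up by 17: 65 - 5Q = 28.5 + Q + 17, so Q_t = 3.25. Buyers pay P_b = 48.75; sellers receive P_s = P_b - 17 = 31.75.
Tax revenue = t x Q_t = 17 x 3.25 = 55.25.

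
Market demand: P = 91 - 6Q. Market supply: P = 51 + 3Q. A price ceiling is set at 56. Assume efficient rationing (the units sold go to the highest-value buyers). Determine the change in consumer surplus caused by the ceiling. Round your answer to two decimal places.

Without the control, 91 - 6Q = 51 + 3Q so Q* = 4.4444 and P* = 64.3333.
At P = 56, sellers supply (56 - 51)/3 = 1.6667 while buyers want more, so the quantity traded is 1.6667 at price 56.
CS goes from (1/2)(4.4444)(26.6667) = 59.2593 to 50 (computed as (91 - 56)(1.6667) - (1/2)(6)(1.6667)^2), a change of -9.2593.

-9.26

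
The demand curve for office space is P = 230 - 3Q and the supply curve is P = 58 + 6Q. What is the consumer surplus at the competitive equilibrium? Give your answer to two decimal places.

547.85

Setting demand equal to supply, 172 = 9Q, so Q* = 19.1111 and P* = 172.6667.
The demand choke price is 230, so CS = (1/2)(Q*)(230 - P*) = (1/2)(19.1111)(57.3333) = 547.8519.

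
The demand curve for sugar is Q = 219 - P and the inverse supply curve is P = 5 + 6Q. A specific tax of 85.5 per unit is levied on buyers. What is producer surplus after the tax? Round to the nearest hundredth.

1010.95

Rewriting demand in inverse form: P = 219 - Q.
Without the tax, 219 - Q = 5 + 6Q so Q* = 30.5714 and P* = 188.4286.
A tax on buyers shifts demand down by 85.5: (219 - 85.5) - Q = 5 + 6Q, so Q_t = 18.3571. Buyers pay P_b = 200.6429; sellers receive P_s = P_b - 85.5 = 115.1429.
Producer surplus is the triangle above supply below P_s: (1/2)(18.3571)(115.1429 - 5) = 1010.9541.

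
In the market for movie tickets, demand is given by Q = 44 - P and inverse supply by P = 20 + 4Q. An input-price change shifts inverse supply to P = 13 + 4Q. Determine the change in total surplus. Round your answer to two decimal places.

Rewriting demand in inverse form: P = 44 - Q.
Initial equilibrium: Q_0 = 4.8, P_0 = 39.2; CS_0 = (1/2)(4.8)(4.8) = 11.52, PS_0 = (1/2)(4.8)(19.2) = 46.08.
New equilibrium: 44 - Q = 13 + 4Q gives Q_1 = 6.2, P_1 = 37.8; CS_1 = 19.22, PS_1 = 76.88.
Change in total surplus = (19.22 + 76.88) - (11.52 + 46.08) = 38.5.

38.50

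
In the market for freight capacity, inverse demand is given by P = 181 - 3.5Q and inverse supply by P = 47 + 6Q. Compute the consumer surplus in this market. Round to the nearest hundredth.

348.18

Set 181 - 3.5Q = 47 + 6Q, which gives 134 = 9.5Q, so Q* = 14.1053 and P* = 181 - 3.5(14.1053) = 131.6316.
Consumer surplus is the triangle under demand above P*: (1/2)(14.1053)(181 - 131.6316) = (1/2)(14.1053)(49.3684) = 348.1773.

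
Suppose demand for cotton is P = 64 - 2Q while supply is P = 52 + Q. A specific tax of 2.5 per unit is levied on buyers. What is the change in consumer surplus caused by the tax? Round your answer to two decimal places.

Without the tax, 64 - 2Q = 52 + Q so Q* = 4 and P* = 56.
A tax on buyers shifts demand down by 2.5: (64 - 2.5) - 2Q = 52 + Q, so Q_t = 3.1667. Buyers pay P_b = 57.6667; sellers receive P_s = P_b - 2.5 = 55.1667.
Consumers lose the trapezoid between P* and P_b out to Q_t plus the triangle from Q_t to Q*: change in CS = 10.0278 - 16 = -5.9722.

-5.97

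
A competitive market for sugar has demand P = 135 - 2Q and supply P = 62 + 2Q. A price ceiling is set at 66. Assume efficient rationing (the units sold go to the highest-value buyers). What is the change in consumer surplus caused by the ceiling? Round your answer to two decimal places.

Without the control, 135 - 2Q = 62 + 2Q so Q* = 18.25 and P* = 98.5.
At P = 66, sellers supply (66 - 62)/2 = 2 while buyers want more, so the quantity traded is 2 at price 66.
CS goes from (1/2)(18.25)(36.5) = 333.0625 to 134 (computed as (135 - 66)(2) - (1/2)(2)(2)^2), a change of -199.0625.

-199.06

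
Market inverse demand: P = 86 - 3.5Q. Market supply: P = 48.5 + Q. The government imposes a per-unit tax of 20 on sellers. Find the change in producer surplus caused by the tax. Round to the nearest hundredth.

Without the tax, 86 - 3.5Q = 48.5 + Q so Q* = 8.3333 and P* = 56.8333.
A tax on sellers shifts supply up by 20: 86 - 3.5Q = 48.5 + Q + 20, so Q_t = 3.8889. Buyers pay P_b = 72.3889; sellers receive P_s = P_b - 20 = 52.3889.
Producers lose the trapezoid between P_s and P* out to Q_t plus the triangle from Q_t to Q*: change in PS = 7.5617 - 34.7222 = -27.1605.

-27.16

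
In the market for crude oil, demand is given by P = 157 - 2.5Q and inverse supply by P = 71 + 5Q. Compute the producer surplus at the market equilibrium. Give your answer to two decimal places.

328.71

Setting demand equal to supply, 86 = 7.5Q, so Q* = 11.4667 and P* = 128.3333.
The supply curve's price intercept is 71, so PS = (1/2)(Q*)(P* - 71) = (1/2)(11.4667)(57.3333) = 328.7111.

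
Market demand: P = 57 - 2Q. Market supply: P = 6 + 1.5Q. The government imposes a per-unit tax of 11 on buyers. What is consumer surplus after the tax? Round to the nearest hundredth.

130.61

Pre-tax equilibrium: 57 - 2Q = 6 + 1.5Q gives Q* = 14.5714, P* = 27.8571.
With the tax, buyers' net willingness to pay falls by 11: (57 - 11) - 2Q = 6 + 1.5Q, so Q_t = 11.4286. Buyers pay P_b = 34.1429; sellers receive P_s = P_b - 11 = 23.1429.
Consumer surplus is the triangle under demand above P_b: (1/2)(11.4286)(57 - 34.1429) = 130.6122.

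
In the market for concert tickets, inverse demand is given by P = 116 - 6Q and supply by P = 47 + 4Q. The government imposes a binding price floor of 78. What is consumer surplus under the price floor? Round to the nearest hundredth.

Free-market equilibrium: 116 - 6Q = 47 + 4Q gives Q* = 6.9, P* = 74.6.
At the floor price 78, quantity demanded is (116 - 78)/6 = 6.3333; demand is the short side, so Q = 6.3333 trades at P = 78.
CS is the triangle under demand above 78: (1/2)(6.3333)(116 - 78) = 120.3333.

120.33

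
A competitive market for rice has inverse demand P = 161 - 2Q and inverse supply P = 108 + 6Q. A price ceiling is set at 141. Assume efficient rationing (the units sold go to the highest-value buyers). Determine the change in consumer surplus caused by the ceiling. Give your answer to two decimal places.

Free-market equilibrium: 161 - 2Q = 108 + 6Q gives Q* = 6.625, P* = 147.75.
At the ceiling price 141, quantity supplied is (141 - 108)/6 = 5.5; supply is the short side, so Q = 5.5 trades at P = 141.
CS goes from (1/2)(6.625)(13.25) = 43.8906 to 79.75 (computed as (161 - 141)(5.5) - (1/2)(2)(5.5)^2), a change of 35.8594.

35.86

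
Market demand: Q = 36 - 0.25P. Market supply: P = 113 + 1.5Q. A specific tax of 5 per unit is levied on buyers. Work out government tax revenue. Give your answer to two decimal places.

Rewriting demand in inverse form: P = 144 - 4Q.
Pre-tax equilibrium: 144 - 4Q = 113 + 1.5Q gives Q* = 5.6364, P* = 121.4545.
A tax on buyers shifts demand down by 5: (144 - 5) - 4Q = 113 + 1.5Q, so Q_t = 4.7273. Buyers pay P_b = 125.0909; sellers receive P_s = P_b - 5 = 120.0909.
Revenue is the tax times quantity traded: 5 x 4.7273 = 23.6364.

23.64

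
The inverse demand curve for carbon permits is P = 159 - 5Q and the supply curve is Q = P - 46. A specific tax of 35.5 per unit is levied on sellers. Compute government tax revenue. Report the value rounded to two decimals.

458.54

Rewriting supply in inverse form: P = 46 + Q.
Without the tax, 159 - 5Q = 46 + Q so Q* = 18.8333 and P* = 64.8333.
With the tax, sellers need 35.5 more per unit: 159 - 5Q = 46 + Q + 35.5, so Q_t = 12.9167. Buyers pay P_b = 94.4167; sellers receive P_s = P_b - 35.5 = 58.9167.
Revenue is the tax times quantity traded: 35.5 x 12.9167 = 458.5417.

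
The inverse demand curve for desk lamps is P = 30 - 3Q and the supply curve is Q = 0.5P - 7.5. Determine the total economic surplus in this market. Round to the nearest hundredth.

Rewriting supply in inverse form: P = 15 + 2Q.
Setting demand equal to supply, 15 = 5Q, so Q* = 3 and P* = 21.
Total surplus is the full triangle between the curves from 0 to Q*: (1/2)(3)(30 - 15) = 22.5.

22.50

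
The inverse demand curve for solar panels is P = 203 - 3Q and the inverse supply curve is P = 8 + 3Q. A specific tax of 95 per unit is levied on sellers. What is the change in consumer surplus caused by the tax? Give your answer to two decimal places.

-1167.71

Without the tax, 203 - 3Q = 8 + 3Q so Q* = 32.5 and P* = 105.5.
With the tax, sellers need 95 more per unit: 203 - 3Q = 8 + 3Q + 95, so Q_t = 16.6667. Buyers pay P_b = 153; sellers receive P_s = P_b - 95 = 58.
CS falls from (1/2)(32.5)(97.5) = 1584.375 to (1/2)(16.6667)(50) = 416.6667, a change of -1167.7083.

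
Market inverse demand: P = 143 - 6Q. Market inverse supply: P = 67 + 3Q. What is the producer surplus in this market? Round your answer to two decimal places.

Set 143 - 6Q = 67 + 3Q, which gives 76 = 9Q, so Q* = 8.4444 and P* = 143 - 6(8.4444) = 92.3333.
PS is the area between P* and the supply curve from 0 to Q*: (1/2)(8.4444)(25.3333) = 106.963.

106.96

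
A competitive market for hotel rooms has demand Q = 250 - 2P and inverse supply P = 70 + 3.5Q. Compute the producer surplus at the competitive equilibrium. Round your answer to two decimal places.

330.86

Rewriting demand in inverse form: P = 125 - 0.5Q.
Set 125 - 0.5Q = 70 + 3.5Q, which gives 55 = 4Q, so Q* = 13.75 and P* = 125 - 0.5(13.75) = 118.125.
The supply curve's price intercept is 70, so PS = (1/2)(Q*)(P* - 70) = (1/2)(13.75)(48.125) = 330.8594.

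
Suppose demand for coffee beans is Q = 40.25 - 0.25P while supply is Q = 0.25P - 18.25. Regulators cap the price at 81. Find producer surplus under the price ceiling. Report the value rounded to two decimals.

Rewriting demand in inverse form: P = 161 - 4Q.
Rewriting supply in inverse form: P = 73 + 4Q.
Free-market equilibrium: 161 - 4Q = 73 + 4Q gives Q* = 11, P* = 117.
At the ceiling price 81, quantity supplied is (81 - 73)/4 = 2; supply is the short side, so Q = 2 trades at P = 81.
PS is the triangle above supply below 81: (1/2)(2)(81 - 73) = 8.

8.00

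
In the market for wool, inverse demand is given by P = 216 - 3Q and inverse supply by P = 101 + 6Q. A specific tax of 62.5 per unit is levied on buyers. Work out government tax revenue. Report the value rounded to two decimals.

Without the tax, 216 - 3Q = 101 + 6Q so Q* = 12.7778 and P* = 177.6667.
With the tax, buyers' net willingness to pay falls by 62.5: (216 - 62.5) - 3Q = 101 + 6Q, so Q_t = 5.8333. Buyers pay P_b = 198.5; sellers receive P_s = P_b - 62.5 = 136.
Revenue is the tax times quantity traded: 62.5 x 5.8333 = 364.5833.

364.58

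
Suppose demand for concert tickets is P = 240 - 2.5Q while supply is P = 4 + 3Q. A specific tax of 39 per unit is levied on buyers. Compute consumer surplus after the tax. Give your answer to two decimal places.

Without the tax, 240 - 2.5Q = 4 + 3Q so Q* = 42.9091 and P* = 132.7273.
A tax on buyers shifts demand down by 39: (240 - 39) - 2.5Q = 4 + 3Q, so Q_t = 35.8182. Buyers pay P_b = 150.4545; sellers receive P_s = P_b - 39 = 111.4545.
Consumer surplus is the triangle under demand above P_b: (1/2)(35.8182)(240 - 150.4545) = 1603.6777.

1603.68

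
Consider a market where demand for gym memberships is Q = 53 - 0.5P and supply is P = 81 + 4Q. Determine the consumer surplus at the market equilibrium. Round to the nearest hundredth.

Rewriting demand in inverse form: P = 106 - 2Q.
Set 106 - 2Q = 81 + 4Q, which gives 25 = 6Q, so Q* = 4.1667 and P* = 106 - 2(4.1667) = 97.6667.
CS is the area between the demand curve and P* from 0 to Q*: (1/2)(4.1667)(8.3333) = 17.3611.

17.36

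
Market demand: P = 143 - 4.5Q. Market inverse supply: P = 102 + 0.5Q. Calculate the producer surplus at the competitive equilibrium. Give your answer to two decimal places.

16.81

Setting demand equal to supply, 41 = 5Q, so Q* = 8.2 and P* = 106.1.
PS is the area between P* and the supply curve from 0 to Q*: (1/2)(8.2)(4.1) = 16.81.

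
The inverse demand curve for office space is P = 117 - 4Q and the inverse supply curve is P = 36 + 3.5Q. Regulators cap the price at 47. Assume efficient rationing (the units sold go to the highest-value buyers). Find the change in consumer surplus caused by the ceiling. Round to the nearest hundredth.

-33.04

Without the control, 117 - 4Q = 36 + 3.5Q so Q* = 10.8 and P* = 73.8.
At P = 47, sellers supply (47 - 36)/3.5 = 3.1429 while buyers want more, so the quantity traded is 3.1429 at price 47.
CS goes from (1/2)(10.8)(43.2) = 233.28 to 200.2449 (computed as (117 - 47)(3.1429) - (1/2)(4)(3.1429)^2), a change of -33.0351.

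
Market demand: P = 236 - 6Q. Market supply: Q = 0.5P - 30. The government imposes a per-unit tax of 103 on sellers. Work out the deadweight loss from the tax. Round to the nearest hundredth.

663.06

Rewriting supply in inverse form: P = 60 + 2Q.
Without the tax, 236 - 6Q = 60 + 2Q so Q* = 22 and P* = 104.
A tax on sellers shifts supply up by 103: 236 - 6Q = 60 + 2Q + 103, so Q_t = 9.125. Buyers pay P_b = 181.25; sellers receive P_s = P_b - 103 = 78.25.
Deadweight loss is the triangle between the curves from Q_t to Q*: (1/2)(22 - 9.125)(103) = 663.0625.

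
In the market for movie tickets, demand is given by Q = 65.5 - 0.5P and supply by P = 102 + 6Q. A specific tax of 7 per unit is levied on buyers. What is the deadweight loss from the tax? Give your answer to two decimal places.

3.06

Rewriting demand in inverse form: P = 131 - 2Q.
Without the tax, 131 - 2Q = 102 + 6Q so Q* = 3.625 and P* = 123.75.
A tax on buyers shifts demand down by 7: (131 - 7) - 2Q = 102 + 6Q, so Q_t = 2.75. Buyers pay P_b = 125.5; sellers receive P_s = P_b - 7 = 118.5.
The welfare triangle lost has base Q* - Q_t = 0.875 and height t = 7, so DWL = (1/2)(0.875)(7) = 3.0625.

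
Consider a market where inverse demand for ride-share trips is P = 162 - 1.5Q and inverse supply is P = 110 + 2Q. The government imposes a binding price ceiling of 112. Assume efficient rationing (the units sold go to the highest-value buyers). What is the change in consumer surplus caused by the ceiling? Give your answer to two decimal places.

Without the control, 162 - 1.5Q = 110 + 2Q so Q* = 14.8571 and P* = 139.7143.
At P = 112, sellers supply (112 - 110)/2 = 1 while buyers want more, so the quantity traded is 1 at price 112.
CS goes from (1/2)(14.8571)(22.2857) = 165.551 to 49.25 (computed as (162 - 112)(1) - (1/2)(1.5)(1)^2), a change of -116.301.

-116.30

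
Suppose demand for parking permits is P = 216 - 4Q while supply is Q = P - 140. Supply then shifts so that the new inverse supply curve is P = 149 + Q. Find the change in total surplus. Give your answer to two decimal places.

Rewriting supply in inverse form: P = 140 + Q.
Initial equilibrium: Q_0 = 15.2, P_0 = 155.2; CS_0 = (1/2)(15.2)(60.8) = 462.08, PS_0 = (1/2)(15.2)(15.2) = 115.52.
New equilibrium: 216 - 4Q = 149 + Q gives Q_1 = 13.4, P_1 = 162.4; CS_1 = 359.12, PS_1 = 89.78.
Change in total surplus = (359.12 + 89.78) - (462.08 + 115.52) = -128.7.

-128.70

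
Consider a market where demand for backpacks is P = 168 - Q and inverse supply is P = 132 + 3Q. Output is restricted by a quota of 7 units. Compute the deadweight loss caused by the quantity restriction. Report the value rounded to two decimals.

8.00

Without the quota, 168 - Q = 132 + 3Q gives Q* = 9.
At Q = 7 the demand price is 168 - (7) = 161 and the supply price is 132 + 3(7) = 153.
Deadweight loss is the triangle between the curves from 7 to 9: (1/2)(161 - 153)(9 - 7) = 8.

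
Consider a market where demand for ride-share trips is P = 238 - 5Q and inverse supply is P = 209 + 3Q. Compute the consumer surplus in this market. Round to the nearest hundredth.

32.85

Equilibrium: 238 - 5Q = 209 + 3Q, so Q* = 3.625 and P* = 219.875.
Consumer surplus is the triangle under demand above P*: (1/2)(3.625)(238 - 219.875) = (1/2)(3.625)(18.125) = 32.8516.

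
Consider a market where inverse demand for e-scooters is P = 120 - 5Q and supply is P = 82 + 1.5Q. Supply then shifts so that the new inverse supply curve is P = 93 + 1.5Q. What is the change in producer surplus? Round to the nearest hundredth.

-12.69

Initial equilibrium: Q_0 = 5.8462, P_0 = 90.7692; CS_0 = (1/2)(5.8462)(29.2308) = 85.4438, PS_0 = (1/2)(5.8462)(8.7692) = 25.6331.
New equilibrium: 120 - 5Q = 93 + 1.5Q gives Q_1 = 4.1538, P_1 = 99.2308; CS_1 = 43.1361, PS_1 = 12.9408.
Change in producer surplus = 12.9408 - 25.6331 = -12.6923.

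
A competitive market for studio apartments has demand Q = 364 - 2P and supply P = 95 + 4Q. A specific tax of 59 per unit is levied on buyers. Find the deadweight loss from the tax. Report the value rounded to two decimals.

Rewriting demand in inverse form: P = 182 - 0.5Q.
Without the tax, 182 - 0.5Q = 95 + 4Q so Q* = 19.3333 and P* = 172.3333.
A tax on buyers shifts demand down by 59: (182 - 59) - 0.5Q = 95 + 4Q, so Q_t = 6.2222. Buyers pay P_b = 178.8889; sellers receive P_s = P_b - 59 = 119.8889.
Deadweight loss is the triangle between the curves from Q_t to Q*: (1/2)(19.3333 - 6.2222)(59) = 386.7778.

386.78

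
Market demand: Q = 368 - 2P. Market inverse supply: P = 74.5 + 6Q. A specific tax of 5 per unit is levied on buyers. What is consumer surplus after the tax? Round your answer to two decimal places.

Rewriting demand in inverse form: P = 184 - 0.5Q.
Pre-tax equilibrium: 184 - 0.5Q = 74.5 + 6Q gives Q* = 16.8462, P* = 175.5769.
A tax on buyers shifts demand down by 5: (184 - 5) - 0.5Q = 74.5 + 6Q, so Q_t = 16.0769. Buyers pay P_b = 175.9615; sellers receive P_s = P_b - 5 = 170.9615.
CS = (1/2)(Q_t)(184 - P_b) = (1/2)(16.0769)(8.0385) = 64.6169.

64.62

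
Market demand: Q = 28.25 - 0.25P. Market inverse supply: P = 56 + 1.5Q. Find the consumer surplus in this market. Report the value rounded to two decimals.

214.81

Rewriting demand in inverse form: P = 113 - 4Q.
Set 113 - 4Q = 56 + 1.5Q, which gives 57 = 5.5Q, so Q* = 10.3636 and P* = 113 - 4(10.3636) = 71.5455.
The demand choke price is 113, so CS = (1/2)(Q*)(113 - P*) = (1/2)(10.3636)(41.4545) = 214.8099.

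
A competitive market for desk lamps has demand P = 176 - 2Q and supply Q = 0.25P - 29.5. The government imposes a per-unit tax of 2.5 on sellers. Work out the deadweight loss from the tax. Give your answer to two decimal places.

Rewriting supply in inverse form: P = 118 + 4Q.
Without the tax, 176 - 2Q = 118 + 4Q so Q* = 9.6667 and P* = 156.6667.
With the tax, sellers need 2.5 more per unit: 176 - 2Q = 118 + 4Q + 2.5, so Q_t = 9.25. Buyers pay P_b = 157.5; sellers receive P_s = P_b - 2.5 = 155.
Deadweight loss is the triangle between the curves from Q_t to Q*: (1/2)(9.6667 - 9.25)(2.5) = 0.5208.

0.52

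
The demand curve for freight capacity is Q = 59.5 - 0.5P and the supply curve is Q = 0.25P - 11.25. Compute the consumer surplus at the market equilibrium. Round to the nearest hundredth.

152.11

Rewriting demand in inverse form: P = 119 - 2Q.
Rewriting supply in inverse form: P = 45 + 4Q.
Set 119 - 2Q = 45 + 4Q, which gives 74 = 6Q, so Q* = 12.3333 and P* = 119 - 2(12.3333) = 94.3333.
Consumer surplus is the triangle under demand above P*: (1/2)(12.3333)(119 - 94.3333) = (1/2)(12.3333)(24.6667) = 152.1111.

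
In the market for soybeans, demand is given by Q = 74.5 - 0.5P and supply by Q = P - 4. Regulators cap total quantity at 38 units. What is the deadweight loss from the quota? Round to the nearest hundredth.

Rewriting demand in inverse form: P = 149 - 2Q.
Rewriting supply in inverse form: P = 4 + Q.
Unrestricted equilibrium: Q* = (149 - 4)/(2 + 1) = 48.3333.
At Q = 38 the demand price is 149 - 2(38) = 73 and the supply price is 4 + (38) = 42.
DWL = (1/2)(gap between curves at 38) x (Q* - 38) = (1/2)(31)(10.3333) = 160.1667.

160.17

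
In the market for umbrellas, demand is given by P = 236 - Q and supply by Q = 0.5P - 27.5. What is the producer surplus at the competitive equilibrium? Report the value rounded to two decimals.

Rewriting supply in inverse form: P = 55 + 2Q.
Set 236 - Q = 55 + 2Q, which gives 181 = 3Q, so Q* = 60.3333 and P* = 236 - (60.3333) = 175.6667.
Producer surplus is the triangle above supply below P*: (1/2)(60.3333)(175.6667 - 55) = (1/2)(60.3333)(120.6667) = 3640.1111.

3640.11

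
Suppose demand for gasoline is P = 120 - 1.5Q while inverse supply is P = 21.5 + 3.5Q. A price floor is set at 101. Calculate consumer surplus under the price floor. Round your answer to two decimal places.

120.33

Free-market equilibrium: 120 - 1.5Q = 21.5 + 3.5Q gives Q* = 19.7, P* = 90.45.
At the floor price 101, quantity demanded is (120 - 101)/1.5 = 12.6667; demand is the short side, so Q = 12.6667 trades at P = 101.
CS is the triangle under demand above 101: (1/2)(12.6667)(120 - 101) = 120.3333.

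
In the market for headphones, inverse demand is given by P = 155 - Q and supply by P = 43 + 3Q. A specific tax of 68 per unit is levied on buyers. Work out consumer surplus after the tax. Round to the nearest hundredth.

Without the tax, 155 - Q = 43 + 3Q so Q* = 28 and P* = 127.
With the tax, buyers' net willingness to pay falls by 68: (155 - 68) - Q = 43 + 3Q, so Q_t = 11. Buyers pay P_b = 144; sellers receive P_s = P_b - 68 = 76.
Consumer surplus is the triangle under demand above P_b: (1/2)(11)(155 - 144) = 60.5.

60.50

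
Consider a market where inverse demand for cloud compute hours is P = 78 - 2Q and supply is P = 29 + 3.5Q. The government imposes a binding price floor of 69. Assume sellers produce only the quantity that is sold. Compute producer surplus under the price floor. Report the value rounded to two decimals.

Free-market equilibrium: 78 - 2Q = 29 + 3.5Q gives Q* = 8.9091, P* = 60.1818.
At P = 69, buyers demand (78 - 69)/2 = 4.5 while sellers would supply more, so the quantity traded is 4.5 at price 69.
The supply price at Q = 4.5 is 44.75. PS is the trapezoid between 69 and supply over [0, 4.5]: (1/2)[(69 - 29) + (69 - 44.75)](4.5) = 144.5625.

144.56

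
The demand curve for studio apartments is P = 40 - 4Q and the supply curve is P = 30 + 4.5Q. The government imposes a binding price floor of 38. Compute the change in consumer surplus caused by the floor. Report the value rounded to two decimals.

-2.27

Without the control, 40 - 4Q = 30 + 4.5Q so Q* = 1.1765 and P* = 35.2941.
At the floor price 38, quantity demanded is (40 - 38)/4 = 0.5; demand is the short side, so Q = 0.5 trades at P = 38.
CS goes from (1/2)(1.1765)(4.7059) = 2.7682 to 0.5 (computed as (40 - 38)(0.5) - (1/2)(4)(0.5)^2), a change of -2.2682.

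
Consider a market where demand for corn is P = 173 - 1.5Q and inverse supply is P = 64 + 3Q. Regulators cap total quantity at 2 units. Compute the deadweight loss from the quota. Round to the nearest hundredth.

1111.11

Without the quota, 173 - 1.5Q = 64 + 3Q gives Q* = 24.2222.
At Q = 2 the demand price is 173 - 1.5(2) = 170 and the supply price is 64 + 3(2) = 70.
Deadweight loss is the triangle between the curves from 2 to 24.2222: (1/2)(170 - 70)(24.2222 - 2) = 1111.1111.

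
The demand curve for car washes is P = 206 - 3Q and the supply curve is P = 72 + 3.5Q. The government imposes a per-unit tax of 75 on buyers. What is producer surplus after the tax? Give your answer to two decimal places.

144.18

Without the tax, 206 - 3Q = 72 + 3.5Q so Q* = 20.6154 and P* = 144.1538.
A tax on buyers shifts demand down by 75: (206 - 75) - 3Q = 72 + 3.5Q, so Q_t = 9.0769. Buyers pay P_b = 178.7692; sellers receive P_s = P_b - 75 = 103.7692.
Producer surplus is the triangle above supply below P_s: (1/2)(9.0769)(103.7692 - 72) = 144.1834.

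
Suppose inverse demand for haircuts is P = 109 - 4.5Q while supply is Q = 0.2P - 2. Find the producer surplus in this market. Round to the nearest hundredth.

Rewriting supply in inverse form: P = 10 + 5Q.
Set 109 - 4.5Q = 10 + 5Q, which gives 99 = 9.5Q, so Q* = 10.4211 and P* = 109 - 4.5(10.4211) = 62.1053.
Producer surplus is the triangle above supply below P*: (1/2)(10.4211)(62.1053 - 10) = (1/2)(10.4211)(52.1053) = 271.4958.

271.50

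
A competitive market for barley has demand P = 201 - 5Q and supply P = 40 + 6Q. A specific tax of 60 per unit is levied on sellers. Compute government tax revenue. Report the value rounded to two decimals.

Pre-tax equilibrium: 201 - 5Q = 40 + 6Q gives Q* = 14.6364, P* = 127.8182.
A tax on sellers shifts supply up by 60: 201 - 5Q = 40 + 6Q + 60, so Q_t = 9.1818. Buyers pay P_b = 155.0909; sellers receive P_s = P_b - 60 = 95.0909.
Tax revenue = t x Q_t = 60 x 9.1818 = 550.9091.

550.91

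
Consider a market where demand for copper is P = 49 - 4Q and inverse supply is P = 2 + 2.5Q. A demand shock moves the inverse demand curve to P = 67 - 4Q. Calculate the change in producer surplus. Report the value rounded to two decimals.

Initial equilibrium: Q_0 = 7.2308, P_0 = 20.0769; CS_0 = (1/2)(7.2308)(28.9231) = 104.568, PS_0 = (1/2)(7.2308)(18.0769) = 65.355.
New equilibrium: 67 - 4Q = 2 + 2.5Q gives Q_1 = 10, P_1 = 27; CS_1 = 200, PS_1 = 125.
Change in producer surplus = 125 - 65.355 = 59.645.

59.64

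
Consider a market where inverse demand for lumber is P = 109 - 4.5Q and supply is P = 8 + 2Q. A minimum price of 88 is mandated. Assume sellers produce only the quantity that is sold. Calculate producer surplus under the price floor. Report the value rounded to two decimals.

Free-market equilibrium: 109 - 4.5Q = 8 + 2Q gives Q* = 15.5385, P* = 39.0769.
At the floor price 88, quantity demanded is (109 - 88)/4.5 = 4.6667; demand is the short side, so Q = 4.6667 trades at P = 88.
The supply price at Q = 4.6667 is 17.3333. PS is the trapezoid between 88 and supply over [0, 4.6667]: (1/2)[(88 - 8) + (88 - 17.3333)](4.6667) = 351.5556.

351.56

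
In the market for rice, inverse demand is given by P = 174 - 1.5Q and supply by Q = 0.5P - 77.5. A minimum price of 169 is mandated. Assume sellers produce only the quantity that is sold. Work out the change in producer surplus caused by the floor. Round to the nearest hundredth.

Rewriting supply in inverse form: P = 155 + 2Q.
Free-market equilibrium: 174 - 1.5Q = 155 + 2Q gives Q* = 5.4286, P* = 165.8571.
At P = 169, buyers demand (174 - 169)/1.5 = 3.3333 while sellers would supply more, so the quantity traded is 3.3333 at price 169.
PS goes from (1/2)(5.4286)(10.8571) = 29.4694 to 35.5556 (computed as (169 - 155)(3.3333) - (1/2)(2)(3.3333)^2), a change of 6.0862.

6.09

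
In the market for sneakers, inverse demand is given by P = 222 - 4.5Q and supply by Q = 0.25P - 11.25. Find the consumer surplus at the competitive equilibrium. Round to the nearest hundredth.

Rewriting supply in inverse form: P = 45 + 4Q.
Set 222 - 4.5Q = 45 + 4Q, which gives 177 = 8.5Q, so Q* = 20.8235 and P* = 222 - 4.5(20.8235) = 128.2941.
CS is the area between the demand curve and P* from 0 to Q*: (1/2)(20.8235)(93.7059) = 975.6436.

975.64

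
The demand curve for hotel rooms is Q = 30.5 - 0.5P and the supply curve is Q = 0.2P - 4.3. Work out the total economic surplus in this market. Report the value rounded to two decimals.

111.45

Rewriting demand in inverse form: P = 61 - 2Q.
Rewriting supply in inverse form: P = 21.5 + 5Q.
Equilibrium: 61 - 2Q = 21.5 + 5Q, so Q* = 5.6429 and P* = 49.7143.
CS = (1/2)(5.6429)(11.2857) = 31.8418 and PS = (1/2)(5.6429)(28.2143) = 79.6046, so total surplus = 111.4464.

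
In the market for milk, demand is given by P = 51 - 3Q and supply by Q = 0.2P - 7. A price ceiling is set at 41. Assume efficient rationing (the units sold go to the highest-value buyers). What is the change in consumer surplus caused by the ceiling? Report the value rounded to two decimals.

Rewriting supply in inverse form: P = 35 + 5Q.
Free-market equilibrium: 51 - 3Q = 35 + 5Q gives Q* = 2, P* = 45.
At the ceiling price 41, quantity supplied is (41 - 35)/5 = 1.2; supply is the short side, so Q = 1.2 trades at P = 41.
CS goes from (1/2)(2)(6) = 6 to 9.84 (computed as (51 - 41)(1.2) - (1/2)(3)(1.2)^2), a change of 3.84.

3.84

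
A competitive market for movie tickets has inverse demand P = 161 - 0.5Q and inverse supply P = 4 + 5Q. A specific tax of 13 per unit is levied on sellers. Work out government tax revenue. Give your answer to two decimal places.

340.36

Pre-tax equilibrium: 161 - 0.5Q = 4 + 5Q gives Q* = 28.5455, P* = 146.7273.
A tax on sellers shifts supply up by 13: 161 - 0.5Q = 4 + 5Q + 13, so Q_t = 26.1818. Buyers pay P_b = 147.9091; sellers receive P_s = P_b - 13 = 134.9091.
Tax revenue = t x Q_t = 13 x 26.1818 = 340.3636.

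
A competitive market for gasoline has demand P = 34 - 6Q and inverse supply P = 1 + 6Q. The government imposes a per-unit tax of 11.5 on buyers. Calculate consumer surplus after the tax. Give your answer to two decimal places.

9.63

Pre-tax equilibrium: 34 - 6Q = 1 + 6Q gives Q* = 2.75, P* = 17.5.
With the tax, buyers' net willingness to pay falls by 11.5: (34 - 11.5) - 6Q = 1 + 6Q, so Q_t = 1.7917. Buyers pay P_b = 23.25; sellers receive P_s = P_b - 11.5 = 11.75.
CS = (1/2)(Q_t)(34 - P_b) = (1/2)(1.7917)(10.75) = 9.6302.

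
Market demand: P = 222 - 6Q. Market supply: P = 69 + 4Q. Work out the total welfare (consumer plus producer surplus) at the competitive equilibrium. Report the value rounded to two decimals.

Equilibrium: 222 - 6Q = 69 + 4Q, so Q* = 15.3 and P* = 130.2.
CS = (1/2)(15.3)(91.8) = 702.27 and PS = (1/2)(15.3)(61.2) = 468.18, so total surplus = 1170.45.

1170.45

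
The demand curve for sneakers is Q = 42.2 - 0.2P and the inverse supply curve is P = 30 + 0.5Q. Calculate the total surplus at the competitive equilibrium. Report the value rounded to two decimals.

Rewriting demand in inverse form: P = 211 - 5Q.
Setting demand equal to supply, 181 = 5.5Q, so Q* = 32.9091 and P* = 46.4545.
CS = (1/2)(32.9091)(164.5455) = 2707.5207 and PS = (1/2)(32.9091)(16.4545) = 270.7521, so total surplus = 2978.2727.

2978.27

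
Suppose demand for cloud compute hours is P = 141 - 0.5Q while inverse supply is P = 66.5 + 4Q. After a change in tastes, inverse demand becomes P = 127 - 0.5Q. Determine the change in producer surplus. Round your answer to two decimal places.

-186.67

Initial equilibrium: Q_0 = 16.5556, P_0 = 132.7222; CS_0 = (1/2)(16.5556)(8.2778) = 68.5216, PS_0 = (1/2)(16.5556)(66.2222) = 548.1728.
New equilibrium: 127 - 0.5Q = 66.5 + 4Q gives Q_1 = 13.4444, P_1 = 120.2778; CS_1 = 45.1883, PS_1 = 361.5062.
Change in producer surplus = 361.5062 - 548.1728 = -186.6667.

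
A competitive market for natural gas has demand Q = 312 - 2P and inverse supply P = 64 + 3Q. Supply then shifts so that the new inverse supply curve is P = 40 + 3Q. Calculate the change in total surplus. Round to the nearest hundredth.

713.14

Rewriting demand in inverse form: P = 156 - 0.5Q.
Initial equilibrium: Q_0 = 26.2857, P_0 = 142.8571; CS_0 = (1/2)(26.2857)(13.1429) = 172.7347, PS_0 = (1/2)(26.2857)(78.8571) = 1036.4082.
New equilibrium: 156 - 0.5Q = 40 + 3Q gives Q_1 = 33.1429, P_1 = 139.4286; CS_1 = 274.6122, PS_1 = 1647.6735.
Change in total surplus = (274.6122 + 1647.6735) - (172.7347 + 1036.4082) = 713.1429.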